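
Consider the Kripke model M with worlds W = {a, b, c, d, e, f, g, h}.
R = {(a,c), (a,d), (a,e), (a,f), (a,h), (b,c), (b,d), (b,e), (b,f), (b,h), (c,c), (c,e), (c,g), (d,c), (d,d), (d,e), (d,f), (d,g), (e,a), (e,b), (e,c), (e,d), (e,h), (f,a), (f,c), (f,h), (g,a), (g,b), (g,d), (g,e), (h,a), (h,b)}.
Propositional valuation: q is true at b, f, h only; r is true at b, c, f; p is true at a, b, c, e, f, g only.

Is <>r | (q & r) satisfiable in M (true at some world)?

Yes

Let φ = <>r | (q & r). Evaluate φ at each world:
  a (successors {c, d, e, f, h}): φ is true.
  b (successors {c, d, e, f, h}): φ is true.
  c (successors {c, e, g}): φ is true.
  d (successors {c, d, e, f, g}): φ is true.
  e (successors {a, b, c, d, h}): φ is true.
  f (successors {a, c, h}): φ is true.
  g (successors {a, b, d, e}): φ is true.
  h (successors {a, b}): φ is true.
Detail at a (witness):
  At a: <>r is true, q & r is false, so <>r | (q & r) is true.
    At a: <>r requires r at some successor in {c, d, e, f, h}.
      r holds at c, so <>r is true at a.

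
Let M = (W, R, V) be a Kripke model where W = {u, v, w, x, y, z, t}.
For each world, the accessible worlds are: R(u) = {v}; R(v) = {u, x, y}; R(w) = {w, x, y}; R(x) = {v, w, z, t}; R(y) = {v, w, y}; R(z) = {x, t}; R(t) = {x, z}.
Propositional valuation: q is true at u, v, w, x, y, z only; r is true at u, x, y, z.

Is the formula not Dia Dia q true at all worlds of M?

No

Recall that Dia ψ holds at a world iff ψ holds at some accessible world.
Let φ = not Dia Dia q. Evaluate φ at each world:
  u (successors {v}): φ is false.
  v (successors {u, x, y}): φ is false.
  w (successors {w, x, y}): φ is false.
  x (successors {v, w, z, t}): φ is false.
  y (successors {v, w, y}): φ is false.
  z (successors {x, t}): φ is false.
  t (successors {x, z}): φ is false.
Detail at u (counterexample):
  At u: Dia Dia q is true, so not Dia Dia q is false.
    At u: Dia Dia q requires Dia q at some successor in {v}.
      Dia q holds at v, so Dia Dia q is true at u.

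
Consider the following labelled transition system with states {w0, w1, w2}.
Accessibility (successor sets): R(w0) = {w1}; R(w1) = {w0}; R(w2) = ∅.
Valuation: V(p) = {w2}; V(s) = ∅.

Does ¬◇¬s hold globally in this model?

No

Let φ = ¬◇¬s. Evaluate φ at each world:
  w0 (successors {w1}): φ is false.
  w1 (successors {w0}): φ is false.
  w2 (successors ∅): φ is true.
Detail at w0 (counterexample):
  At w0: ◇¬s is true, so ¬◇¬s is false.
    At w0: ◇¬s requires ¬s at some successor in {w1}.
      ¬s holds at w1, so ◇¬s is true at w0.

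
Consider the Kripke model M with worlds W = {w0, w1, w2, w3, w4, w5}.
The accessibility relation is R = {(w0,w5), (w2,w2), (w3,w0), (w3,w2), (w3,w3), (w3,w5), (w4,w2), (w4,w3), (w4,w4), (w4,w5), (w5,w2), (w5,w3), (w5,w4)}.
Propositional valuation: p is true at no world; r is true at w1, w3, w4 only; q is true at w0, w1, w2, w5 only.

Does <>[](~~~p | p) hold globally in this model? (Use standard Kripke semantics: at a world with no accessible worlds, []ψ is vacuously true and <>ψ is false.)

No

Let φ = <>[](~~~p | p). Evaluate φ at each world:
  w0 (successors {w5}): φ is true.
  w1 (successors ∅): φ is false.
  w2 (successors {w2}): φ is true.
  w3 (successors {w0, w2, w3, w5}): φ is true.
  w4 (successors {w2, w3, w4, w5}): φ is true.
  w5 (successors {w2, w3, w4}): φ is true.
Detail at w1 (counterexample):
  At w1: no accessible worlds, so <>[](~~~p | p) is false.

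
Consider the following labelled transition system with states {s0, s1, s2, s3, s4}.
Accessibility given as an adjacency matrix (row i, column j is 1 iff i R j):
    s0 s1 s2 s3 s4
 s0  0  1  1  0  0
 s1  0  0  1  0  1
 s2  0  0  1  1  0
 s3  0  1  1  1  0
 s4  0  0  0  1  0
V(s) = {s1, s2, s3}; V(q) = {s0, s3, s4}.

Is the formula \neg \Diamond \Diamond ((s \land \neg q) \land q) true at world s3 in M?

Yes

Recall that \Diamond ψ holds at a world iff ψ holds at some accessible world.
At s3: \Diamond \Diamond ((s \land \neg q) \land q) is false, so \neg \Diamond \Diamond ((s \land \neg q) \land q) is true.
  At s3: \Diamond \Diamond ((s \land \neg q) \land q) requires \Diamond ((s \land \neg q) \land q) at some successor in {s1, s2, s3}.
    At s1: \Diamond ((s \land \neg q) \land q) is false.
    At s2: \Diamond ((s \land \neg q) \land q) is false.
    At s3: \Diamond ((s \land \neg q) \land q) is false.
  So \Diamond \Diamond ((s \land \neg q) \land q) is false at s3.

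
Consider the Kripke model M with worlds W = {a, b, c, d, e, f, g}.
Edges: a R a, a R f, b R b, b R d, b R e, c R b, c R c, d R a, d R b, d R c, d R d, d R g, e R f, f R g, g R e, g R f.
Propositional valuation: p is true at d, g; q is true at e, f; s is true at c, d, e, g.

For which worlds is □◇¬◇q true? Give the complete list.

b, c, d, f

Let φ = □◇¬◇q. Evaluate φ at each world:
  a (successors {a, f}): φ is false.
  b (successors {b, d, e}): φ is true.
  c (successors {b, c}): φ is true.
  d (successors {a, b, c, d, g}): φ is true.
  e (successors {f}): φ is false.
  f (successors {g}): φ is true.
  g (successors {e, f}): φ is false.
For instance, at g:
  At g: □◇¬◇q requires ◇¬◇q at every successor {e, f}.
    ◇¬◇q fails at f, so □◇¬◇q is false at g.
      At f: ◇¬◇q requires ¬◇q at some successor in {g}.
        At g: ¬◇q is false.
      So ◇¬◇q is false at f.
Satisfying worlds: {b, c, d, f}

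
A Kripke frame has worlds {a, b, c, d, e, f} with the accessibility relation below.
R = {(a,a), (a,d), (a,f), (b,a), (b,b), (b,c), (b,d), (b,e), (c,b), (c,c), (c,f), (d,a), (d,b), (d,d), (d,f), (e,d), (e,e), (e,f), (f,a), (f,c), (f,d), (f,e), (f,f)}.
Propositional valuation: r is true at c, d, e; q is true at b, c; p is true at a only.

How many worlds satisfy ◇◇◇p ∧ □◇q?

Let φ = ◇◇◇p ∧ □◇q. Evaluate φ at each world:
  a (successors {a, d, f}): φ is false.
  b (successors {a, b, c, d, e}): φ is false.
  c (successors {b, c, f}): φ is true.
  d (successors {a, b, d, f}): φ is false.
  e (successors {d, e, f}): φ is false.
  f (successors {a, c, d, e, f}): φ is false.
For instance, at d:
  At d: ◇◇◇p is true, □◇q is false, so ◇◇◇p ∧ □◇q is false.
    At d: ◇◇◇p requires ◇◇p at some successor in {a, b, d, f}.
      ◇◇p holds at a, so ◇◇◇p is true at d.
    At d: □◇q requires ◇q at every successor {a, b, d, f}.
      ◇q fails at a, so □◇q is false at d.
Satisfying worlds: {c}

1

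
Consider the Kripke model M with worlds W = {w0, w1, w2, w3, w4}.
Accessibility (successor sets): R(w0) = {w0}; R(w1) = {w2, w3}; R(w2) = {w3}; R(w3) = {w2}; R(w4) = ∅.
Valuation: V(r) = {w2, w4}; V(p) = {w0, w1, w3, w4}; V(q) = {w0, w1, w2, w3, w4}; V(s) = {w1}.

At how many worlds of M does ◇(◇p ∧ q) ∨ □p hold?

Let φ = ◇(◇p ∧ q) ∨ □p. Evaluate φ at each world:
  w0 (successors {w0}): φ is true.
  w1 (successors {w2, w3}): φ is true.
  w2 (successors {w3}): φ is true.
  w3 (successors {w2}): φ is true.
  w4 (successors ∅): φ is true.
For instance, at w3:
  At w3: ◇(◇p ∧ q) is true, □p is false, so ◇(◇p ∧ q) ∨ □p is true.
    At w3: ◇(◇p ∧ q) requires ◇p ∧ q at some successor in {w2}.
      ◇p ∧ q holds at w2, so ◇(◇p ∧ q) is true at w3.
    At w3: □p requires p at every successor {w2}.
      p fails at w2, so □p is false at w3.
Satisfying worlds: {w0, w1, w2, w3, w4}

5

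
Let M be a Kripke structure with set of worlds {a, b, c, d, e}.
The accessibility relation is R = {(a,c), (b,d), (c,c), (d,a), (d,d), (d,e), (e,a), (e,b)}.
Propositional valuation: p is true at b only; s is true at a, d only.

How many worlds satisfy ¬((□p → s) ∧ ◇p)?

4

Let φ = ¬((□p → s) ∧ ◇p). Evaluate φ at each world:
  a (successors {c}): φ is true.
  b (successors {d}): φ is true.
  c (successors {c}): φ is true.
  d (successors {a, d, e}): φ is true.
  e (successors {a, b}): φ is false.
For instance, at b:
  At b: (□p → s) ∧ ◇p is false, so ¬((□p → s) ∧ ◇p) is true.
    At b: □p → s is true, ◇p is false, so (□p → s) ∧ ◇p is false.
      At b: □p is false, s is false, so □p → s is true.
      At b: ◇p requires p at some successor in {d}.
        At d: p is false.
      So ◇p is false at b.
Satisfying worlds: {a, b, c, d}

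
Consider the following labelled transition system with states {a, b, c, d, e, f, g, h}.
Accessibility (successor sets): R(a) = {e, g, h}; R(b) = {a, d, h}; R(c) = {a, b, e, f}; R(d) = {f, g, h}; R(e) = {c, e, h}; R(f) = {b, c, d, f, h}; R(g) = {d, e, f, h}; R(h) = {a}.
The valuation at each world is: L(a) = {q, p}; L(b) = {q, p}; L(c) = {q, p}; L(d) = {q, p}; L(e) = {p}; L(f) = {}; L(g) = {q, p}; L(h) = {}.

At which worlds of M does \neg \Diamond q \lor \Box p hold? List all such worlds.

h

Let φ = \neg \Diamond q \lor \Box p. Evaluate φ at each world:
  a (successors {e, g, h}): φ is false.
  b (successors {a, d, h}): φ is false.
  c (successors {a, b, e, f}): φ is false.
  d (successors {f, g, h}): φ is false.
  e (successors {c, e, h}): φ is false.
  f (successors {b, c, d, f, h}): φ is false.
  g (successors {d, e, f, h}): φ is false.
  h (successors {a}): φ is true.
For instance, at b:
  At b: \neg \Diamond q is false, \Box p is false, so \neg \Diamond q \lor \Box p is false.
    At b: \Diamond q is true, so \neg \Diamond q is false.
      At b: \Diamond q requires q at some successor in {a, d, h}.
        q holds at a, so \Diamond q is true at b.
    At b: \Box p requires p at every successor {a, d, h}.
      p fails at h, so \Box p is false at b.
Satisfying worlds: {h}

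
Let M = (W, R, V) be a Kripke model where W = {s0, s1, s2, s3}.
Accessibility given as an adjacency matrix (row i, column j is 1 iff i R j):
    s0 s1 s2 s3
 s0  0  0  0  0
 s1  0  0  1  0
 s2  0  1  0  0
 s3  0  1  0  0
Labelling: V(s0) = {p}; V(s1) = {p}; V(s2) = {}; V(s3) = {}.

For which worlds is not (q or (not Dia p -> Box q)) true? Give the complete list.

Let φ = not (q or (not Dia p -> Box q)). Evaluate φ at each world:
  s0 (successors ∅): φ is false.
  s1 (successors {s2}): φ is true.
  s2 (successors {s1}): φ is false.
  s3 (successors {s1}): φ is false.
For instance, at s3:
  At s3: q or (not Dia p -> Box q) is true, so not (q or (not Dia p -> Box q)) is false.
    At s3: q is false, not Dia p -> Box q is true, so q or (not Dia p -> Box q) is true.
      At s3: not Dia p is false, Box q is false, so not Dia p -> Box q is true.
Satisfying worlds: {s1}

s1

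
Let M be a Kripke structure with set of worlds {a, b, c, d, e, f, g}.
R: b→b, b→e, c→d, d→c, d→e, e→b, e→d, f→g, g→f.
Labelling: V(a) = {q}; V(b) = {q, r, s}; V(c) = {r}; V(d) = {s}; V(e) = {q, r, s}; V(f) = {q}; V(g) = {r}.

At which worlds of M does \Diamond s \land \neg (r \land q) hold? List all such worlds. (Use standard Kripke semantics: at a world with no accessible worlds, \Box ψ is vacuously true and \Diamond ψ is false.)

c, d

Let φ = \Diamond s \land \neg (r \land q). Evaluate φ at each world:
  a (successors ∅): φ is false.
  b (successors {b, e}): φ is false.
  c (successors {d}): φ is true.
  d (successors {c, e}): φ is true.
  e (successors {b, d}): φ is false.
  f (successors {g}): φ is false.
  g (successors {f}): φ is false.
For instance, at c:
  At c: \Diamond s is true, \neg (r \land q) is true, so \Diamond s \land \neg (r \land q) is true.
    At c: \Diamond s requires s at some successor in {d}.
      s holds at d, so \Diamond s is true at c.
Satisfying worlds: {c, d}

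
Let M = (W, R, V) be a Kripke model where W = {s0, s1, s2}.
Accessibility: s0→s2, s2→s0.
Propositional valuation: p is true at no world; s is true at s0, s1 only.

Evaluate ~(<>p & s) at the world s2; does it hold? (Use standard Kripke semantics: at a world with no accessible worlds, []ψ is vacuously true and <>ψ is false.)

Yes

At s2: <>p & s is false, so ~(<>p & s) is true.
  At s2: <>p is false, s is false, so <>p & s is false.
    At s2: <>p requires p at some successor in {s0}.
      At s0: p is false.
    So <>p is false at s2.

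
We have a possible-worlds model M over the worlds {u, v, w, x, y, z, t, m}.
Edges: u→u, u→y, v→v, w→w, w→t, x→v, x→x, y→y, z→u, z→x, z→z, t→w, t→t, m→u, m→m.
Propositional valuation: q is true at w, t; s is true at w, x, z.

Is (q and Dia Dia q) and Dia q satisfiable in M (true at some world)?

Yes

Let φ = (q and Dia Dia q) and Dia q. Evaluate φ at each world:
  u (successors {u, y}): φ is false.
  v (successors {v}): φ is false.
  w (successors {w, t}): φ is true.
  x (successors {v, x}): φ is false.
  y (successors {y}): φ is false.
  z (successors {u, x, z}): φ is false.
  t (successors {w, t}): φ is true.
  m (successors {u, m}): φ is false.
Detail at w (witness):
  At w: q and Dia Dia q is true, Dia q is true, so (q and Dia Dia q) and Dia q is true.
    At w: q is true, Dia Dia q is true, so q and Dia Dia q is true.
      At w: Dia Dia q requires Dia q at some successor in {w, t}.
        Dia q holds at w, so Dia Dia q is true at w.
    At w: Dia q requires q at some successor in {w, t}.
      q holds at w, so Dia q is true at w.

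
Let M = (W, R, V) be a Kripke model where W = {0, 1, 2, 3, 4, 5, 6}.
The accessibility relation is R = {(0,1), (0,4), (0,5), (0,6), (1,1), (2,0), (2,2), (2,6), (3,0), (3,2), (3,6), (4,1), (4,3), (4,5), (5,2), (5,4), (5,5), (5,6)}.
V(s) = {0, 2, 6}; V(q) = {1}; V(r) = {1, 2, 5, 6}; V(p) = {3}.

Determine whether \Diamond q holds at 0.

Yes

Recall that \Diamond ψ holds at a world iff ψ holds at some accessible world.
At 0: \Diamond q requires q at some successor in {1, 4, 5, 6}.
  q holds at 1, so \Diamond q is true at 0.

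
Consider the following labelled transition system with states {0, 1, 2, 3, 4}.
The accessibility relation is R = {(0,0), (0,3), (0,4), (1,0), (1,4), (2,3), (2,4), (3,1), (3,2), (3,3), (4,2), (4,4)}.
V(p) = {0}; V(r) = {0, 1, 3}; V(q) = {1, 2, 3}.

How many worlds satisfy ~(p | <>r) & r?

0

Recall that <>ψ holds at a world iff ψ holds at some accessible world.
Let φ = ~(p | <>r) & r. Evaluate φ at each world:
  0 (successors {0, 3, 4}): φ is false.
  1 (successors {0, 4}): φ is false.
  2 (successors {3, 4}): φ is false.
  3 (successors {1, 2, 3}): φ is false.
  4 (successors {2, 4}): φ is false.
For instance, at 1:
  At 1: ~(p | <>r) is false, r is true, so ~(p | <>r) & r is false.
    At 1: p | <>r is true, so ~(p | <>r) is false.
      At 1: p is false, <>r is true, so p | <>r is true.
Satisfying worlds: none.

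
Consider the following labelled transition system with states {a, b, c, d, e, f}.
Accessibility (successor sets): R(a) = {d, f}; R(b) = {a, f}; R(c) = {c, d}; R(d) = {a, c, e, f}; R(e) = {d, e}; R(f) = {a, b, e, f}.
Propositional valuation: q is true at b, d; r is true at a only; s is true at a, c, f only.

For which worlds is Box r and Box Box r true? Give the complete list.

Let φ = Box r and Box Box r. Evaluate φ at each world:
  a (successors {d, f}): φ is false.
  b (successors {a, f}): φ is false.
  c (successors {c, d}): φ is false.
  d (successors {a, c, e, f}): φ is false.
  e (successors {d, e}): φ is false.
  f (successors {a, b, e, f}): φ is false.
For instance, at b:
  At b: Box r is false, Box Box r is false, so Box r and Box Box r is false.
    At b: Box r requires r at every successor {a, f}.
      r fails at f, so Box r is false at b.
    At b: Box Box r requires Box r at every successor {a, f}.
      Box r fails at a, so Box Box r is false at b.
Satisfying worlds: none.

none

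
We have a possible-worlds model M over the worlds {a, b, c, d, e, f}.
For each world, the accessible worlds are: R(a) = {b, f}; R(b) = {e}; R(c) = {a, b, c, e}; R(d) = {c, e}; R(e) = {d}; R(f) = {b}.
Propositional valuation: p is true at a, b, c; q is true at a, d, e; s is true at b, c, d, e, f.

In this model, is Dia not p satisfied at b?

Recall that Dia ψ holds at a world iff ψ holds at some accessible world.
At b: Dia not p requires not p at some successor in {e}.
  not p holds at e, so Dia not p is true at b.

Yes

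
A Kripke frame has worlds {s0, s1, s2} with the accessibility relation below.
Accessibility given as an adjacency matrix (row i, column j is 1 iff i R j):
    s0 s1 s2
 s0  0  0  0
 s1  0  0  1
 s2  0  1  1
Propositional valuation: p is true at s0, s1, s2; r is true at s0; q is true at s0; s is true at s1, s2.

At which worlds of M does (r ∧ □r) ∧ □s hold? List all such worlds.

s0

Let φ = (r ∧ □r) ∧ □s. Evaluate φ at each world:
  s0 (successors ∅): φ is true.
  s1 (successors {s2}): φ is false.
  s2 (successors {s1, s2}): φ is false.
For instance, at s1:
  At s1: r ∧ □r is false, □s is true, so (r ∧ □r) ∧ □s is false.
    At s1: r is false, □r is false, so r ∧ □r is false.
      At s1: □r requires r at every successor {s2}.
        r fails at s2, so □r is false at s1.
    At s1: □s requires s at every successor {s2}.
      At s2: s is true.
    So □s is true at s1.
Satisfying worlds: {s0}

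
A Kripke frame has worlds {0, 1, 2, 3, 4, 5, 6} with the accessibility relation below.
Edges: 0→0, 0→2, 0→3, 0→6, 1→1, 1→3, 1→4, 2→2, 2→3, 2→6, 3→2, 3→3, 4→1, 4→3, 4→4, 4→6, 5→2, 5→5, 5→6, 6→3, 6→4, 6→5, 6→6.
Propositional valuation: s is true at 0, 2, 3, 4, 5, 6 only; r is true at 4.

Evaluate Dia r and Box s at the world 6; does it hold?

Yes

At 6: Dia r is true, Box s is true, so Dia r and Box s is true.
  At 6: Dia r requires r at some successor in {3, 4, 5, 6}.
    r holds at 4, so Dia r is true at 6.
  At 6: Box s requires s at every successor {3, 4, 5, 6}.
    At 3: s is true.
    At 4: s is true.
    At 5: s is true.
    At 6: s is true.
  So Box s is true at 6.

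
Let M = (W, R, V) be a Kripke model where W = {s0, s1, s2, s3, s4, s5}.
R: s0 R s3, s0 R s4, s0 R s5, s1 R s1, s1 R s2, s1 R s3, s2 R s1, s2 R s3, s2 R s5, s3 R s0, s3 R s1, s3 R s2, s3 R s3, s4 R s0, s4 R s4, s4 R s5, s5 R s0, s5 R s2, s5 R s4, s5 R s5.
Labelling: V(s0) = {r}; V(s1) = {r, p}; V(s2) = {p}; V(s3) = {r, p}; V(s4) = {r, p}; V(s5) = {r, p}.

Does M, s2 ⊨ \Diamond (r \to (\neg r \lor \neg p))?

Recall that \Diamond ψ holds at a world iff ψ holds at some accessible world.
At s2: \Diamond (r \to (\neg r \lor \neg p)) requires r \to (\neg r \lor \neg p) at some successor in {s1, s3, s5}.
  At s1: r \to (\neg r \lor \neg p) is false.
  At s3: r \to (\neg r \lor \neg p) is false.
  At s5: r \to (\neg r \lor \neg p) is false.
So \Diamond (r \to (\neg r \lor \neg p)) is false at s2.

No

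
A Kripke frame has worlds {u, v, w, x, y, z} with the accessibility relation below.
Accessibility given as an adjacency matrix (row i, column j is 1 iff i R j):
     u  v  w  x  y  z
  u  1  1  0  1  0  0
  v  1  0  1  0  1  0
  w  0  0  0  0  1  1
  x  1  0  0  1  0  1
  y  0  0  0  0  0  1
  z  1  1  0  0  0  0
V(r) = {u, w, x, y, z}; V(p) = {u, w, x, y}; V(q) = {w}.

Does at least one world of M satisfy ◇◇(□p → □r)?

Yes

Let φ = ◇◇(□p → □r). Evaluate φ at each world:
  u (successors {u, v, x}): φ is true.
  v (successors {u, w, y}): φ is true.
  w (successors {y, z}): φ is true.
  x (successors {u, x, z}): φ is true.
  y (successors {z}): φ is true.
  z (successors {u, v}): φ is true.
Detail at u (witness):
  At u: ◇◇(□p → □r) requires ◇(□p → □r) at some successor in {u, v, x}.
    ◇(□p → □r) holds at u, so ◇◇(□p → □r) is true at u.
      At u: ◇(□p → □r) requires □p → □r at some successor in {u, v, x}.
        □p → □r holds at u, so ◇(□p → □r) is true at u.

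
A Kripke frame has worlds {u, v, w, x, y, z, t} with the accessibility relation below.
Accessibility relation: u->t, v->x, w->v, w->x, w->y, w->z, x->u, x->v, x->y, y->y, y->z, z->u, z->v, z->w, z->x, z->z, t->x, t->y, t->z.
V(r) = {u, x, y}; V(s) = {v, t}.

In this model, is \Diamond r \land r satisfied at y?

Recall that \Diamond ψ holds at a world iff ψ holds at some accessible world.
At y: \Diamond r is true, r is true, so \Diamond r \land r is true.
  At y: \Diamond r requires r at some successor in {y, z}.
    r holds at y, so \Diamond r is true at y.

Yes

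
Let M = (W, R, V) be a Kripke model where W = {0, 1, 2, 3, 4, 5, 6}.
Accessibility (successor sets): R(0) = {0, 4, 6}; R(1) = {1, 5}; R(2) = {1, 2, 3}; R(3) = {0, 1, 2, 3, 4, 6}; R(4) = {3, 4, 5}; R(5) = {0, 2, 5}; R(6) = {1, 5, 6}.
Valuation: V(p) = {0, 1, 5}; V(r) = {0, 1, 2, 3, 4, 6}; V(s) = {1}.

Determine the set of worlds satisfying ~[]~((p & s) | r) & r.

Let φ = ~[]~((p & s) | r) & r. Evaluate φ at each world:
  0 (successors {0, 4, 6}): φ is true.
  1 (successors {1, 5}): φ is true.
  2 (successors {1, 2, 3}): φ is true.
  3 (successors {0, 1, 2, 3, 4, 6}): φ is true.
  4 (successors {3, 4, 5}): φ is true.
  5 (successors {0, 2, 5}): φ is false.
  6 (successors {1, 5, 6}): φ is true.
For instance, at 0:
  At 0: ~[]~((p & s) | r) is true, r is true, so ~[]~((p & s) | r) & r is true.
    At 0: []~((p & s) | r) is false, so ~[]~((p & s) | r) is true.
      At 0: []~((p & s) | r) requires ~((p & s) | r) at every successor {0, 4, 6}.
        ~((p & s) | r) fails at 0, so []~((p & s) | r) is false at 0.
Satisfying worlds: {0, 1, 2, 3, 4, 6}

0, 1, 2, 3, 4, 6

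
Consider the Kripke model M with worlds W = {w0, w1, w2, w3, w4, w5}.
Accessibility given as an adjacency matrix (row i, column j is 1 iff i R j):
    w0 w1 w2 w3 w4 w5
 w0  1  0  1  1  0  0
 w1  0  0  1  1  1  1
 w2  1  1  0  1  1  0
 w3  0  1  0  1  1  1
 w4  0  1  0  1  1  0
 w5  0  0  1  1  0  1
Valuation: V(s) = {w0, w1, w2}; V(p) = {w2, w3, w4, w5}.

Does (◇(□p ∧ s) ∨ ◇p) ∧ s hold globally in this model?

No

Let φ = (◇(□p ∧ s) ∨ ◇p) ∧ s. Evaluate φ at each world:
  w0 (successors {w0, w2, w3}): φ is true.
  w1 (successors {w2, w3, w4, w5}): φ is true.
  w2 (successors {w0, w1, w3, w4}): φ is true.
  w3 (successors {w1, w3, w4, w5}): φ is false.
  w4 (successors {w1, w3, w4}): φ is false.
  w5 (successors {w2, w3, w5}): φ is false.
Detail at w3 (counterexample):
  At w3: ◇(□p ∧ s) ∨ ◇p is true, s is false, so (◇(□p ∧ s) ∨ ◇p) ∧ s is false.
    At w3: ◇(□p ∧ s) is true, ◇p is true, so ◇(□p ∧ s) ∨ ◇p is true.
      At w3: ◇(□p ∧ s) requires □p ∧ s at some successor in {w1, w3, w4, w5}.
        □p ∧ s holds at w1, so ◇(□p ∧ s) is true at w3.
      At w3: ◇p requires p at some successor in {w1, w3, w4, w5}.
        p holds at w3, so ◇p is true at w3.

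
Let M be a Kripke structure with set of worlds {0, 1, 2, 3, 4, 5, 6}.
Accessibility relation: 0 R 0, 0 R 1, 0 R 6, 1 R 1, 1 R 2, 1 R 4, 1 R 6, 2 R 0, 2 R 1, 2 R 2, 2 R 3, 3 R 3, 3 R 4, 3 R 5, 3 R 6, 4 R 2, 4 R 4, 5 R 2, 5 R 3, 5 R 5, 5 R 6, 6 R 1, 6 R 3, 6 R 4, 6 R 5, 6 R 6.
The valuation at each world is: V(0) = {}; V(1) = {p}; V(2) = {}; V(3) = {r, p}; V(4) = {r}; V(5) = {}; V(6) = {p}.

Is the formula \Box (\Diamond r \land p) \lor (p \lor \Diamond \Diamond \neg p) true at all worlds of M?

Let φ = \Box (\Diamond r \land p) \lor (p \lor \Diamond \Diamond \neg p). Evaluate φ at each world:
  0 (successors {0, 1, 6}): φ is true.
  1 (successors {1, 2, 4, 6}): φ is true.
  2 (successors {0, 1, 2, 3}): φ is true.
  3 (successors {3, 4, 5, 6}): φ is true.
  4 (successors {2, 4}): φ is true.
  5 (successors {2, 3, 5, 6}): φ is true.
  6 (successors {1, 3, 4, 5, 6}): φ is true.
For instance, at 5:
  At 5: \Box (\Diamond r \land p) is false, p \lor \Diamond \Diamond \neg p is true, so \Box (\Diamond r \land p) \lor (p \lor \Diamond \Diamond \neg p) is true.
    At 5: \Box (\Diamond r \land p) requires \Diamond r \land p at every successor {2, 3, 5, 6}.
      \Diamond r \land p fails at 2, so \Box (\Diamond r \land p) is false at 5.
    At 5: p is false, \Diamond \Diamond \neg p is true, so p \lor \Diamond \Diamond \neg p is true.
      At 5: \Diamond \Diamond \neg p requires \Diamond \neg p at some successor in {2, 3, 5, 6}.
        \Diamond \neg p holds at 2, so \Diamond \Diamond \neg p is true at 5.

Yes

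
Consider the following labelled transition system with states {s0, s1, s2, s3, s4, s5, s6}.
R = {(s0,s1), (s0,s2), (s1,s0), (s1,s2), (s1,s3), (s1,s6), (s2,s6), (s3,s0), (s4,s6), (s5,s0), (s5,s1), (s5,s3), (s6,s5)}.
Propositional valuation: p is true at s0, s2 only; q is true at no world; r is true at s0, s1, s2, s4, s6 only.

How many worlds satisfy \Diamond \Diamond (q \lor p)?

5

Let φ = \Diamond \Diamond (q \lor p). Evaluate φ at each world:
  s0 (successors {s1, s2}): φ is true.
  s1 (successors {s0, s2, s3, s6}): φ is true.
  s2 (successors {s6}): φ is false.
  s3 (successors {s0}): φ is true.
  s4 (successors {s6}): φ is false.
  s5 (successors {s0, s1, s3}): φ is true.
  s6 (successors {s5}): φ is true.
For instance, at s4:
  At s4: \Diamond \Diamond (q \lor p) requires \Diamond (q \lor p) at some successor in {s6}.
    At s6: \Diamond (q \lor p) is false.
  So \Diamond \Diamond (q \lor p) is false at s4.
Satisfying worlds: {s0, s1, s3, s5, s6}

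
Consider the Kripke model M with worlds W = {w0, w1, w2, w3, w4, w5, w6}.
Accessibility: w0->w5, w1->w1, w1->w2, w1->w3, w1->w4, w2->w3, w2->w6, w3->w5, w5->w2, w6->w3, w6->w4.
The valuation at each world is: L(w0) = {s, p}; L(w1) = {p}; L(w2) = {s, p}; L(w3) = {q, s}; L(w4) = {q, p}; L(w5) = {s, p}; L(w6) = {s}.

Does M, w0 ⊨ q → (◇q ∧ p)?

Yes

At w0: q is false, ◇q ∧ p is false, so q → (◇q ∧ p) is true.
  At w0: ◇q is false, p is true, so ◇q ∧ p is false.
    At w0: ◇q requires q at some successor in {w5}.
      At w5: q is false.
    So ◇q is false at w0.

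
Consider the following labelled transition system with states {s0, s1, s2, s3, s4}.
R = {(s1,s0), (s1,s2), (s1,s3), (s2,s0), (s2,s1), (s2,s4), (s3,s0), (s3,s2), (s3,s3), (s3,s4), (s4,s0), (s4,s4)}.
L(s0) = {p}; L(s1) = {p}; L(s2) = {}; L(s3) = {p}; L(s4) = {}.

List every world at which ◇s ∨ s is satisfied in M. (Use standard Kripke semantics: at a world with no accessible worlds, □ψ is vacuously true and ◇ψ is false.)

Let φ = ◇s ∨ s. Evaluate φ at each world:
  s0 (successors ∅): φ is false.
  s1 (successors {s0, s2, s3}): φ is false.
  s2 (successors {s0, s1, s4}): φ is false.
  s3 (successors {s0, s2, s3, s4}): φ is false.
  s4 (successors {s0, s4}): φ is false.
For instance, at s2:
  At s2: ◇s is false, s is false, so ◇s ∨ s is false.
    At s2: ◇s requires s at some successor in {s0, s1, s4}.
      At s0: s is false.
      At s1: s is false.
      At s4: s is false.
    So ◇s is false at s2.
Satisfying worlds: none.

none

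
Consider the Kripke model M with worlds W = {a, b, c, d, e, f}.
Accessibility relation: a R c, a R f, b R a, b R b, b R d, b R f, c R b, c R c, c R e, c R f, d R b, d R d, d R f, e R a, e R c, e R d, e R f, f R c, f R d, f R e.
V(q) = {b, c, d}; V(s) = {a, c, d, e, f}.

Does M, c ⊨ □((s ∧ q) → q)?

Yes

Recall that □ψ holds at a world iff ψ holds at every accessible world, and ◇ψ holds iff ψ holds at some accessible world.
At c: □((s ∧ q) → q) requires (s ∧ q) → q at every successor {b, c, e, f}.
  At b: (s ∧ q) → q is true.
  At c: (s ∧ q) → q is true.
  At e: (s ∧ q) → q is true.
  At f: (s ∧ q) → q is true.
So □((s ∧ q) → q) is true at c.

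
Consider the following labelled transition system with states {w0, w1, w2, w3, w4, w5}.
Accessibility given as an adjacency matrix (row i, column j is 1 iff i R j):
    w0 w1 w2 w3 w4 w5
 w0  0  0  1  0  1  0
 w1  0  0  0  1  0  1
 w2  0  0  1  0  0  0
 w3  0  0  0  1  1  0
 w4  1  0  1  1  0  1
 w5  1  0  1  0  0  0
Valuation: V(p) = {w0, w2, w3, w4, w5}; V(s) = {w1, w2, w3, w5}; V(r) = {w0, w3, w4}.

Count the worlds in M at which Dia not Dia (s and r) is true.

Recall that Dia ψ holds at a world iff ψ holds at some accessible world.
Let φ = Dia not Dia (s and r). Evaluate φ at each world:
  w0 (successors {w2, w4}): φ is true.
  w1 (successors {w3, w5}): φ is true.
  w2 (successors {w2}): φ is true.
  w3 (successors {w3, w4}): φ is false.
  w4 (successors {w0, w2, w3, w5}): φ is true.
  w5 (successors {w0, w2}): φ is true.
For instance, at w1:
  At w1: Dia not Dia (s and r) requires not Dia (s and r) at some successor in {w3, w5}.
    not Dia (s and r) holds at w5, so Dia not Dia (s and r) is true at w1.
      At w5: Dia (s and r) is false, so not Dia (s and r) is true.
Satisfying worlds: {w0, w1, w2, w4, w5}

5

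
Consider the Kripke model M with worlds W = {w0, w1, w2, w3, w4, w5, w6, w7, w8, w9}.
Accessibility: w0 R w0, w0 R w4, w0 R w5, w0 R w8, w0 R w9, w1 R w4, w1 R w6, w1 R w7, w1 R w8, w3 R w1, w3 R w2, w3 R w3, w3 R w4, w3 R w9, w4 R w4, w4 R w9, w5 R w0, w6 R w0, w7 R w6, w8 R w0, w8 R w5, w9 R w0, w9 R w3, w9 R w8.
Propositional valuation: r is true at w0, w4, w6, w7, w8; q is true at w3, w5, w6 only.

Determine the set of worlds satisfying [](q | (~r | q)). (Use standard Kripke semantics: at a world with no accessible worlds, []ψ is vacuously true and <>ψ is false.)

Recall that []ψ holds at a world iff ψ holds at every accessible world, and <>ψ holds iff ψ holds at some accessible world.
Let φ = [](q | (~r | q)). Evaluate φ at each world:
  w0 (successors {w0, w4, w5, w8, w9}): φ is false.
  w1 (successors {w4, w6, w7, w8}): φ is false.
  w2 (successors ∅): φ is true.
  w3 (successors {w1, w2, w3, w4, w9}): φ is false.
  w4 (successors {w4, w9}): φ is false.
  w5 (successors {w0}): φ is false.
  w6 (successors {w0}): φ is false.
  w7 (successors {w6}): φ is true.
  w8 (successors {w0, w5}): φ is false.
  w9 (successors {w0, w3, w8}): φ is false.
For instance, at w8:
  At w8: [](q | (~r | q)) requires q | (~r | q) at every successor {w0, w5}.
    q | (~r | q) fails at w0, so [](q | (~r | q)) is false at w8.
Satisfying worlds: {w2, w7}

w2, w7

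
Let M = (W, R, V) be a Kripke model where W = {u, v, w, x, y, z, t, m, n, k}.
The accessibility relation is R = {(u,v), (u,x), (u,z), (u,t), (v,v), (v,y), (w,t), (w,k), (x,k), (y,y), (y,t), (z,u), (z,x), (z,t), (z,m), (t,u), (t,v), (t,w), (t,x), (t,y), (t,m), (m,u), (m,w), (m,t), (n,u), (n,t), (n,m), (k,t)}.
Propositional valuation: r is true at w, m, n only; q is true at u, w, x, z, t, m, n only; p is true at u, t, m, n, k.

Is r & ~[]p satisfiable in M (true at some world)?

Let φ = r & ~[]p. Evaluate φ at each world:
  u (successors {v, x, z, t}): φ is false.
  v (successors {v, y}): φ is false.
  w (successors {t, k}): φ is false.
  x (successors {k}): φ is false.
  y (successors {y, t}): φ is false.
  z (successors {u, x, t, m}): φ is false.
  t (successors {u, v, w, x, y, m}): φ is false.
  m (successors {u, w, t}): φ is true.
  n (successors {u, t, m}): φ is false.
  k (successors {t}): φ is false.
Detail at m (witness):
  At m: r is true, ~[]p is true, so r & ~[]p is true.
    At m: []p is false, so ~[]p is true.
      At m: []p requires p at every successor {u, w, t}.
        p fails at w, so []p is false at m.

Yes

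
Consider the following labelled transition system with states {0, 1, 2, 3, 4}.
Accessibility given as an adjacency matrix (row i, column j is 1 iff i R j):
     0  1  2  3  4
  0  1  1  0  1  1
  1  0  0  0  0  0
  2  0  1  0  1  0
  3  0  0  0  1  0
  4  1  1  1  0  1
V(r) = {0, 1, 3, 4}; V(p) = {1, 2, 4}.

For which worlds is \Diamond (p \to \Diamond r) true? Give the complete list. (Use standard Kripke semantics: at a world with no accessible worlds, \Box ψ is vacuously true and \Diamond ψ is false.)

Let φ = \Diamond (p \to \Diamond r). Evaluate φ at each world:
  0 (successors {0, 1, 3, 4}): φ is true.
  1 (successors ∅): φ is false.
  2 (successors {1, 3}): φ is true.
  3 (successors {3}): φ is true.
  4 (successors {0, 1, 2, 4}): φ is true.
For instance, at 3:
  At 3: \Diamond (p \to \Diamond r) requires p \to \Diamond r at some successor in {3}.
    p \to \Diamond r holds at 3, so \Diamond (p \to \Diamond r) is true at 3.
      At 3: p is false, \Diamond r is true, so p \to \Diamond r is true.
Satisfying worlds: {0, 2, 3, 4}

0, 2, 3, 4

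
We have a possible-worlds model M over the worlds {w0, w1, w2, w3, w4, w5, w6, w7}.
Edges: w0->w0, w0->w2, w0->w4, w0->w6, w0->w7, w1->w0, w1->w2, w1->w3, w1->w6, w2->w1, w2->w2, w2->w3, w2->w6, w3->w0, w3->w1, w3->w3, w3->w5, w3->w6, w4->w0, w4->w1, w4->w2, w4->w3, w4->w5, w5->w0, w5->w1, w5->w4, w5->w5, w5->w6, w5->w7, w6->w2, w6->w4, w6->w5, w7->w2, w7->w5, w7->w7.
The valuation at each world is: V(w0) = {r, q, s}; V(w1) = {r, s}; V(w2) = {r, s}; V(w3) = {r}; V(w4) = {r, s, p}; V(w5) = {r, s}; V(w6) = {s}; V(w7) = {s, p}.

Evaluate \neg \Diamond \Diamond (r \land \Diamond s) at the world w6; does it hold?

No

At w6: \Diamond \Diamond (r \land \Diamond s) is true, so \neg \Diamond \Diamond (r \land \Diamond s) is false.
  At w6: \Diamond \Diamond (r \land \Diamond s) requires \Diamond (r \land \Diamond s) at some successor in {w2, w4, w5}.
    \Diamond (r \land \Diamond s) holds at w2, so \Diamond \Diamond (r \land \Diamond s) is true at w6.
      At w2: \Diamond (r \land \Diamond s) requires r \land \Diamond s at some successor in {w1, w2, w3, w6}.
        r \land \Diamond s holds at w1, so \Diamond (r \land \Diamond s) is true at w2.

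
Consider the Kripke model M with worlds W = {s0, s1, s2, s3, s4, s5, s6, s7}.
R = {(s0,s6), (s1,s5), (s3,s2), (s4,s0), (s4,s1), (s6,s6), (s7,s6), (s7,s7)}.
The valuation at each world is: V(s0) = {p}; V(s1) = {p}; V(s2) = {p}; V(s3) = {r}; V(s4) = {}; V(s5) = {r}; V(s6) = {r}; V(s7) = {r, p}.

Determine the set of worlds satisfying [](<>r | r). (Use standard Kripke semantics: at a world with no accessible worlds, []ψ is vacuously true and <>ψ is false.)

s0, s1, s2, s4, s5, s6, s7

Let φ = [](<>r | r). Evaluate φ at each world:
  s0 (successors {s6}): φ is true.
  s1 (successors {s5}): φ is true.
  s2 (successors ∅): φ is true.
  s3 (successors {s2}): φ is false.
  s4 (successors {s0, s1}): φ is true.
  s5 (successors ∅): φ is true.
  s6 (successors {s6}): φ is true.
  s7 (successors {s6, s7}): φ is true.
For instance, at s1:
  At s1: [](<>r | r) requires <>r | r at every successor {s5}.
      At s5: <>r is false, r is true, so <>r | r is true.
  So [](<>r | r) is true at s1.
Satisfying worlds: {s0, s1, s2, s4, s5, s6, s7}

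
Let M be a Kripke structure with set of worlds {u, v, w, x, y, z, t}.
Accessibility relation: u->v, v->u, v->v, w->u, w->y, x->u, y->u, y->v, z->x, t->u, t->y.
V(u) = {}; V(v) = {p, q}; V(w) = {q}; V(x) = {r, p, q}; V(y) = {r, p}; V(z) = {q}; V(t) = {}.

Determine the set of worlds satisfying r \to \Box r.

Let φ = r \to \Box r. Evaluate φ at each world:
  u (successors {v}): φ is true.
  v (successors {u, v}): φ is true.
  w (successors {u, y}): φ is true.
  x (successors {u}): φ is false.
  y (successors {u, v}): φ is false.
  z (successors {x}): φ is true.
  t (successors {u, y}): φ is true.
For instance, at x:
  At x: r is true, \Box r is false, so r \to \Box r is false.
    At x: \Box r requires r at every successor {u}.
      r fails at u, so \Box r is false at x.
Satisfying worlds: {u, v, w, z, t}

u, v, w, z, t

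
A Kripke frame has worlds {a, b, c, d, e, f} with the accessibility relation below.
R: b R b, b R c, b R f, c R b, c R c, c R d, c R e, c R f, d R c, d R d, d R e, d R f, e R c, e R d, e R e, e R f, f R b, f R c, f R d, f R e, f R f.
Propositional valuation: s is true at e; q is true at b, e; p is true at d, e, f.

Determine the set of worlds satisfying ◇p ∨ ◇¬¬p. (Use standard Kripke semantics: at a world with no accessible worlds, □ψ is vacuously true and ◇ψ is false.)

b, c, d, e, f

Recall that ◇ψ holds at a world iff ψ holds at some accessible world.
Let φ = ◇p ∨ ◇¬¬p. Evaluate φ at each world:
  a (successors ∅): φ is false.
  b (successors {b, c, f}): φ is true.
  c (successors {b, c, d, e, f}): φ is true.
  d (successors {c, d, e, f}): φ is true.
  e (successors {c, d, e, f}): φ is true.
  f (successors {b, c, d, e, f}): φ is true.
For instance, at d:
  At d: ◇p is true, ◇¬¬p is true, so ◇p ∨ ◇¬¬p is true.
    At d: ◇p requires p at some successor in {c, d, e, f}.
      p holds at d, so ◇p is true at d.
    At d: ◇¬¬p requires ¬¬p at some successor in {c, d, e, f}.
      ¬¬p holds at d, so ◇¬¬p is true at d.
Satisfying worlds: {b, c, d, e, f}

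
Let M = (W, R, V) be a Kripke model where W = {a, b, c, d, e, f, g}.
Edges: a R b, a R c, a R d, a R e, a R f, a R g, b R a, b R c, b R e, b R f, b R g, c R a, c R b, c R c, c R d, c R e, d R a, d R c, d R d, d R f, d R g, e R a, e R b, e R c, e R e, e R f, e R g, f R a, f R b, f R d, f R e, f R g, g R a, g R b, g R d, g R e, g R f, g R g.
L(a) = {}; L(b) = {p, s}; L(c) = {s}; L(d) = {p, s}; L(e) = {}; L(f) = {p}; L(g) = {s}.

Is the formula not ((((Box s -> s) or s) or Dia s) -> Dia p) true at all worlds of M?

Let φ = not ((((Box s -> s) or s) or Dia s) -> Dia p). Evaluate φ at each world:
  a (successors {b, c, d, e, f, g}): φ is false.
  b (successors {a, c, e, f, g}): φ is false.
  c (successors {a, b, c, d, e}): φ is false.
  d (successors {a, c, d, f, g}): φ is false.
  e (successors {a, b, c, e, f, g}): φ is false.
  f (successors {a, b, d, e, g}): φ is false.
  g (successors {a, b, d, e, f, g}): φ is false.
Detail at a (counterexample):
  At a: (((Box s -> s) or s) or Dia s) -> Dia p is true, so not ((((Box s -> s) or s) or Dia s) -> Dia p) is false.
    At a: ((Box s -> s) or s) or Dia s is true, Dia p is true, so (((Box s -> s) or s) or Dia s) -> Dia p is true.
      At a: (Box s -> s) or s is true, Dia s is true, so ((Box s -> s) or s) or Dia s is true.
      At a: Dia p requires p at some successor in {b, c, d, e, f, g}.
        p holds at b, so Dia p is true at a.

No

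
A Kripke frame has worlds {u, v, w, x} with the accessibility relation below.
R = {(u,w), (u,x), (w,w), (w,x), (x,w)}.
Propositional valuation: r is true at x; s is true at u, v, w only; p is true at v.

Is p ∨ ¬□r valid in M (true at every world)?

Yes

Recall that □ψ holds at a world iff ψ holds at every accessible world, and ◇ψ holds iff ψ holds at some accessible world.
Let φ = p ∨ ¬□r. Evaluate φ at each world:
  u (successors {w, x}): φ is true.
  v (successors ∅): φ is true.
  w (successors {w, x}): φ is true.
  x (successors {w}): φ is true.
For instance, at x:
  At x: p is false, ¬□r is true, so p ∨ ¬□r is true.
    At x: □r is false, so ¬□r is true.
      At x: □r requires r at every successor {w}.
        r fails at w, so □r is false at x.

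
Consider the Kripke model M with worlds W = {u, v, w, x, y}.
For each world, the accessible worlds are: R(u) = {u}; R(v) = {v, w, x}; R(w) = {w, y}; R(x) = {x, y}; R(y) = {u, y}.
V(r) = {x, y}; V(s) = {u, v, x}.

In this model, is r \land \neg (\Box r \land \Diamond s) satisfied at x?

No

At x: r is true, \neg (\Box r \land \Diamond s) is false, so r \land \neg (\Box r \land \Diamond s) is false.
  At x: \Box r \land \Diamond s is true, so \neg (\Box r \land \Diamond s) is false.
    At x: \Box r is true, \Diamond s is true, so \Box r \land \Diamond s is true.
      At x: \Box r requires r at every successor {x, y}.
        At x: r is true.
        At y: r is true.
      So \Box r is true at x.
      At x: \Diamond s requires s at some successor in {x, y}.
        s holds at x, so \Diamond s is true at x.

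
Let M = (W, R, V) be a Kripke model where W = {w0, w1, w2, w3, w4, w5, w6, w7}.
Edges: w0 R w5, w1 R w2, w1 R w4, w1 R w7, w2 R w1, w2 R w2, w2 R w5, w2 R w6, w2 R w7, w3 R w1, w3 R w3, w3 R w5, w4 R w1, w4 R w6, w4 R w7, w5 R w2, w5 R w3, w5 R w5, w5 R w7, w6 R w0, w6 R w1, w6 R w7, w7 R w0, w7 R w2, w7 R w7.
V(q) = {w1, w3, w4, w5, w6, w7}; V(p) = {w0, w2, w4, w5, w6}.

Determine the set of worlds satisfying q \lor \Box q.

Let φ = q \lor \Box q. Evaluate φ at each world:
  w0 (successors {w5}): φ is true.
  w1 (successors {w2, w4, w7}): φ is true.
  w2 (successors {w1, w2, w5, w6, w7}): φ is false.
  w3 (successors {w1, w3, w5}): φ is true.
  w4 (successors {w1, w6, w7}): φ is true.
  w5 (successors {w2, w3, w5, w7}): φ is true.
  w6 (successors {w0, w1, w7}): φ is true.
  w7 (successors {w0, w2, w7}): φ is true.
For instance, at w3:
  At w3: q is true, \Box q is true, so q \lor \Box q is true.
    At w3: \Box q requires q at every successor {w1, w3, w5}.
      At w1: q is true.
      At w3: q is true.
      At w5: q is true.
    So \Box q is true at w3.
Satisfying worlds: {w0, w1, w3, w4, w5, w6, w7}

w0, w1, w3, w4, w5, w6, w7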